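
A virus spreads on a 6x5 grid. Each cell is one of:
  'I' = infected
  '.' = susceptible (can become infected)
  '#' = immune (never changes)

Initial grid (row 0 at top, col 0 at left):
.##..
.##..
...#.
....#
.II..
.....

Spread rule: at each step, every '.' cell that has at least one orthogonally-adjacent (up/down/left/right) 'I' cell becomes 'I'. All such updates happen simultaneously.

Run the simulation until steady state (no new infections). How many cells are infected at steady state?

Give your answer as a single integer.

Answer: 19

Derivation:
Step 0 (initial): 2 infected
Step 1: +6 new -> 8 infected
Step 2: +7 new -> 15 infected
Step 3: +2 new -> 17 infected
Step 4: +1 new -> 18 infected
Step 5: +1 new -> 19 infected
Step 6: +0 new -> 19 infected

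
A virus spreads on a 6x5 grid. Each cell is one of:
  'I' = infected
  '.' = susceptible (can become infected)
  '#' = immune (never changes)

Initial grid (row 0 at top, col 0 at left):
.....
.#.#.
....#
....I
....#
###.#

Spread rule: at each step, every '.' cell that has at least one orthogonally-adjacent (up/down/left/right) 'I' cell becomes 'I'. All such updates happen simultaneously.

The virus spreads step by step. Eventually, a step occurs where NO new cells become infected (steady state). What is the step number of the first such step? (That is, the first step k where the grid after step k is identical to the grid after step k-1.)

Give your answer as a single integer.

Answer: 9

Derivation:
Step 0 (initial): 1 infected
Step 1: +1 new -> 2 infected
Step 2: +3 new -> 5 infected
Step 3: +4 new -> 9 infected
Step 4: +4 new -> 13 infected
Step 5: +3 new -> 16 infected
Step 6: +3 new -> 19 infected
Step 7: +2 new -> 21 infected
Step 8: +1 new -> 22 infected
Step 9: +0 new -> 22 infected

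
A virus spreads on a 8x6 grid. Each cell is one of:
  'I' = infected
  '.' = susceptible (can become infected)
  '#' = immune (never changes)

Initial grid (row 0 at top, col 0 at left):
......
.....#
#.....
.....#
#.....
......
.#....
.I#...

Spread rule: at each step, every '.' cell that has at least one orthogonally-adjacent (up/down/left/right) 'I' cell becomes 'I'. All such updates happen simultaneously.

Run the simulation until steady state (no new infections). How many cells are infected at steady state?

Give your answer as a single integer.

Step 0 (initial): 1 infected
Step 1: +1 new -> 2 infected
Step 2: +1 new -> 3 infected
Step 3: +1 new -> 4 infected
Step 4: +1 new -> 5 infected
Step 5: +2 new -> 7 infected
Step 6: +4 new -> 11 infected
Step 7: +6 new -> 17 infected
Step 8: +7 new -> 24 infected
Step 9: +8 new -> 32 infected
Step 10: +5 new -> 37 infected
Step 11: +3 new -> 40 infected
Step 12: +1 new -> 41 infected
Step 13: +1 new -> 42 infected
Step 14: +0 new -> 42 infected

Answer: 42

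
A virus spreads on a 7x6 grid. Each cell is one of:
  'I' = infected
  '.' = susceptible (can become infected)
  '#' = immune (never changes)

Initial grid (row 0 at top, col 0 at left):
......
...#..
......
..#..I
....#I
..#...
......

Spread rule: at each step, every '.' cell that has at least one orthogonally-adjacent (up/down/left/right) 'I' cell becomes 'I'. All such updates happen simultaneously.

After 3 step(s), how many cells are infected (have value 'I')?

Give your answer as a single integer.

Step 0 (initial): 2 infected
Step 1: +3 new -> 5 infected
Step 2: +5 new -> 10 infected
Step 3: +6 new -> 16 infected

Answer: 16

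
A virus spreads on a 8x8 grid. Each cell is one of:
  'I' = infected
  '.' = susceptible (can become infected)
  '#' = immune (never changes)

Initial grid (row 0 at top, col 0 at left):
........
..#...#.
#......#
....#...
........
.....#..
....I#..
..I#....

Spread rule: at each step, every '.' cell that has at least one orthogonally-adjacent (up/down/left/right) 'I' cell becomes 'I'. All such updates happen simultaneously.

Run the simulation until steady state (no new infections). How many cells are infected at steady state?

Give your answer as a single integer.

Answer: 56

Derivation:
Step 0 (initial): 2 infected
Step 1: +5 new -> 7 infected
Step 2: +6 new -> 13 infected
Step 3: +6 new -> 19 infected
Step 4: +8 new -> 27 infected
Step 5: +9 new -> 36 infected
Step 6: +8 new -> 44 infected
Step 7: +4 new -> 48 infected
Step 8: +5 new -> 53 infected
Step 9: +2 new -> 55 infected
Step 10: +1 new -> 56 infected
Step 11: +0 new -> 56 infected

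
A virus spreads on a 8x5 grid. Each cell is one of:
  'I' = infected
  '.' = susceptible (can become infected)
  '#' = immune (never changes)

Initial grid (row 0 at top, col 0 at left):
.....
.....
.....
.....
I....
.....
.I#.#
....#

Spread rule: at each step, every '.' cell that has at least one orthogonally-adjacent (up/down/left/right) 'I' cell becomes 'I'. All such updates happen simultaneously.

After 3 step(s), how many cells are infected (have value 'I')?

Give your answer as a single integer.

Answer: 20

Derivation:
Step 0 (initial): 2 infected
Step 1: +6 new -> 8 infected
Step 2: +6 new -> 14 infected
Step 3: +6 new -> 20 infected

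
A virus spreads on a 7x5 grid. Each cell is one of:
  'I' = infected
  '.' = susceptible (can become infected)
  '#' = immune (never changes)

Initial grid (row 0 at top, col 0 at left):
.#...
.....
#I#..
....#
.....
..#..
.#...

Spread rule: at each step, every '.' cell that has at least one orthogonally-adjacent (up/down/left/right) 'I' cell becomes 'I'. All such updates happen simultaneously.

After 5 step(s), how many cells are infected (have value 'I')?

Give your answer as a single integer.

Step 0 (initial): 1 infected
Step 1: +2 new -> 3 infected
Step 2: +5 new -> 8 infected
Step 3: +7 new -> 15 infected
Step 4: +5 new -> 20 infected
Step 5: +5 new -> 25 infected

Answer: 25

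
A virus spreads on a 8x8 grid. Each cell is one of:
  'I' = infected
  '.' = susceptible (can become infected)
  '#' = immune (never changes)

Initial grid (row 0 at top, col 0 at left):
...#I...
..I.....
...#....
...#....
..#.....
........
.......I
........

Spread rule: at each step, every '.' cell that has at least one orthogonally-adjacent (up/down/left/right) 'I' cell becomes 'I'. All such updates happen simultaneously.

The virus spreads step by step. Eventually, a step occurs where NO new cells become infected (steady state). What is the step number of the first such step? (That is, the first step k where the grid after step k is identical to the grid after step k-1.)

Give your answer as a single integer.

Step 0 (initial): 3 infected
Step 1: +9 new -> 12 infected
Step 2: +11 new -> 23 infected
Step 3: +12 new -> 35 infected
Step 4: +12 new -> 47 infected
Step 5: +6 new -> 53 infected
Step 6: +4 new -> 57 infected
Step 7: +2 new -> 59 infected
Step 8: +1 new -> 60 infected
Step 9: +0 new -> 60 infected

Answer: 9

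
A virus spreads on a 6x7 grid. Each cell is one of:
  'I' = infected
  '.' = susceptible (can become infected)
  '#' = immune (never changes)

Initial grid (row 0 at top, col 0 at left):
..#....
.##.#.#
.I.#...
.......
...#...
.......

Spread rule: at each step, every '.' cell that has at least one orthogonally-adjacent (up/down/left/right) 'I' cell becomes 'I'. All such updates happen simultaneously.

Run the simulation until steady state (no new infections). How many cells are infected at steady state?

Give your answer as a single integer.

Answer: 35

Derivation:
Step 0 (initial): 1 infected
Step 1: +3 new -> 4 infected
Step 2: +4 new -> 8 infected
Step 3: +5 new -> 13 infected
Step 4: +4 new -> 17 infected
Step 5: +4 new -> 21 infected
Step 6: +4 new -> 25 infected
Step 7: +4 new -> 29 infected
Step 8: +2 new -> 31 infected
Step 9: +2 new -> 33 infected
Step 10: +1 new -> 34 infected
Step 11: +1 new -> 35 infected
Step 12: +0 new -> 35 infected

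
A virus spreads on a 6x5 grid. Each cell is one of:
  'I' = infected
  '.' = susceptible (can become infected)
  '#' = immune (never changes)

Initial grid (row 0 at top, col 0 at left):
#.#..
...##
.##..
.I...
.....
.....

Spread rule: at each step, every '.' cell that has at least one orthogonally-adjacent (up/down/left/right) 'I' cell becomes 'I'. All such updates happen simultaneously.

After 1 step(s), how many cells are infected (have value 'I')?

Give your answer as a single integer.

Step 0 (initial): 1 infected
Step 1: +3 new -> 4 infected

Answer: 4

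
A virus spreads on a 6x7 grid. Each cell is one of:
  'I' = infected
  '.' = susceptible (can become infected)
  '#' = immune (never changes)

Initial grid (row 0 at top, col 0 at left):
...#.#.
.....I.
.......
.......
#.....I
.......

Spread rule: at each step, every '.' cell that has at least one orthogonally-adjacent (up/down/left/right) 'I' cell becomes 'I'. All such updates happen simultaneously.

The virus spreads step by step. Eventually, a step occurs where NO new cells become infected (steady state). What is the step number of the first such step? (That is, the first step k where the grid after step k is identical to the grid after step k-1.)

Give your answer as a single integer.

Step 0 (initial): 2 infected
Step 1: +6 new -> 8 infected
Step 2: +8 new -> 16 infected
Step 3: +5 new -> 21 infected
Step 4: +6 new -> 27 infected
Step 5: +6 new -> 33 infected
Step 6: +4 new -> 37 infected
Step 7: +2 new -> 39 infected
Step 8: +0 new -> 39 infected

Answer: 8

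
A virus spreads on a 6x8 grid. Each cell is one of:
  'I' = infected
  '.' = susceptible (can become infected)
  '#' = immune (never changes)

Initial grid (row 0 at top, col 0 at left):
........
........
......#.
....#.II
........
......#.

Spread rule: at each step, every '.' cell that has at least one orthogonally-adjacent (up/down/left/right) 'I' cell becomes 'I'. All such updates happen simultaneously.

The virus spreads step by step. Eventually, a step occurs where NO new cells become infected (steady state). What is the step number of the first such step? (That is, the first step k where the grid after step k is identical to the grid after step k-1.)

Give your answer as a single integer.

Step 0 (initial): 2 infected
Step 1: +4 new -> 6 infected
Step 2: +4 new -> 10 infected
Step 3: +6 new -> 16 infected
Step 4: +6 new -> 22 infected
Step 5: +6 new -> 28 infected
Step 6: +6 new -> 34 infected
Step 7: +6 new -> 40 infected
Step 8: +4 new -> 44 infected
Step 9: +1 new -> 45 infected
Step 10: +0 new -> 45 infected

Answer: 10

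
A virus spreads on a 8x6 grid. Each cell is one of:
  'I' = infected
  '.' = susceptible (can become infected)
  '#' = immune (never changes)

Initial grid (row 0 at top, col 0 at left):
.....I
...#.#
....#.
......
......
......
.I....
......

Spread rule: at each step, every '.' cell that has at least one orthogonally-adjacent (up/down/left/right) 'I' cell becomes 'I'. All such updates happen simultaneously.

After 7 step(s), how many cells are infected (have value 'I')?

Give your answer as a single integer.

Answer: 44

Derivation:
Step 0 (initial): 2 infected
Step 1: +5 new -> 7 infected
Step 2: +8 new -> 15 infected
Step 3: +7 new -> 22 infected
Step 4: +9 new -> 31 infected
Step 5: +8 new -> 39 infected
Step 6: +4 new -> 43 infected
Step 7: +1 new -> 44 infected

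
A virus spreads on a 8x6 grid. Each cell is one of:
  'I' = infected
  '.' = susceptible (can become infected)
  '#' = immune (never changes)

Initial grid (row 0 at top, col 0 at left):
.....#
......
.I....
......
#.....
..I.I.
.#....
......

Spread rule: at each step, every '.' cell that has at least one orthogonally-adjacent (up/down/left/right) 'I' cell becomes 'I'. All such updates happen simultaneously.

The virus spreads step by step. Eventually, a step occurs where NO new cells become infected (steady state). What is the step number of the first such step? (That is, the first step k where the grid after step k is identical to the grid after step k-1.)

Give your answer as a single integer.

Step 0 (initial): 3 infected
Step 1: +11 new -> 14 infected
Step 2: +15 new -> 29 infected
Step 3: +10 new -> 39 infected
Step 4: +4 new -> 43 infected
Step 5: +2 new -> 45 infected
Step 6: +0 new -> 45 infected

Answer: 6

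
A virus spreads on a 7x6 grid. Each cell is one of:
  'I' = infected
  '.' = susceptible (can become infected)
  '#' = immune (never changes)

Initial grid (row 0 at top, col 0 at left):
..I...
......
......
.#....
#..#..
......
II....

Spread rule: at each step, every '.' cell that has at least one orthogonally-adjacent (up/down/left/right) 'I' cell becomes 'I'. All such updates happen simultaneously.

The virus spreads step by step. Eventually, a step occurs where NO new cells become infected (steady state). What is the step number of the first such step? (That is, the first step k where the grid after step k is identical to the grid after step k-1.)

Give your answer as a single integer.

Step 0 (initial): 3 infected
Step 1: +6 new -> 9 infected
Step 2: +8 new -> 17 infected
Step 3: +9 new -> 26 infected
Step 4: +6 new -> 32 infected
Step 5: +5 new -> 37 infected
Step 6: +2 new -> 39 infected
Step 7: +0 new -> 39 infected

Answer: 7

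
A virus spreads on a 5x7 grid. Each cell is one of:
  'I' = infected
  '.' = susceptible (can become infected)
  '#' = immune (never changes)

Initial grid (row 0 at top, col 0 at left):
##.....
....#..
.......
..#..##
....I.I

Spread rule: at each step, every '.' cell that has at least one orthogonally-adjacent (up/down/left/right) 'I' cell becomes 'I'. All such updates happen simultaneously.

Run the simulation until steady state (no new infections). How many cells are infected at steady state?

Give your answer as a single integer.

Answer: 29

Derivation:
Step 0 (initial): 2 infected
Step 1: +3 new -> 5 infected
Step 2: +3 new -> 8 infected
Step 3: +3 new -> 11 infected
Step 4: +6 new -> 17 infected
Step 5: +6 new -> 23 infected
Step 6: +5 new -> 28 infected
Step 7: +1 new -> 29 infected
Step 8: +0 new -> 29 infected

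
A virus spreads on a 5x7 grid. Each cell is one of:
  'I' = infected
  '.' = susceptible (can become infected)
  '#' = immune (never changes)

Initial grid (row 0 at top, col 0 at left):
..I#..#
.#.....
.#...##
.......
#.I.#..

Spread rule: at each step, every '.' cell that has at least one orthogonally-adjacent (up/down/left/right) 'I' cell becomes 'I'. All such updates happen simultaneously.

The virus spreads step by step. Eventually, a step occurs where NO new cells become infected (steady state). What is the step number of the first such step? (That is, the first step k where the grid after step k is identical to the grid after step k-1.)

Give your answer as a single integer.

Step 0 (initial): 2 infected
Step 1: +5 new -> 7 infected
Step 2: +5 new -> 12 infected
Step 3: +5 new -> 17 infected
Step 4: +5 new -> 22 infected
Step 5: +4 new -> 26 infected
Step 6: +1 new -> 27 infected
Step 7: +0 new -> 27 infected

Answer: 7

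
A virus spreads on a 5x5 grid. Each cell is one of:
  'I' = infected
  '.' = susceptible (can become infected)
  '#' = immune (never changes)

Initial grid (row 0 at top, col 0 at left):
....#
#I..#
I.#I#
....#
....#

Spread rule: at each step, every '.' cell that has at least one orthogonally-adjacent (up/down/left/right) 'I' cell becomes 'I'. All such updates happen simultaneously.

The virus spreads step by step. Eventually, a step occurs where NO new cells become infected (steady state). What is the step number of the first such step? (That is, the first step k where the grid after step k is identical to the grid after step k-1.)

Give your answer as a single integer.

Step 0 (initial): 3 infected
Step 1: +6 new -> 9 infected
Step 2: +7 new -> 16 infected
Step 3: +2 new -> 18 infected
Step 4: +0 new -> 18 infected

Answer: 4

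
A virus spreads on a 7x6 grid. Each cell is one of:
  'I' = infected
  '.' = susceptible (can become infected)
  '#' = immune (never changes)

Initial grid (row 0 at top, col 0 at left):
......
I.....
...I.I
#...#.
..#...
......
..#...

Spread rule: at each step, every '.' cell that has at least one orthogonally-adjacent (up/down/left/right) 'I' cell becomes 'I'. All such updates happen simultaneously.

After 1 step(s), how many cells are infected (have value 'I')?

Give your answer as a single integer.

Step 0 (initial): 3 infected
Step 1: +9 new -> 12 infected

Answer: 12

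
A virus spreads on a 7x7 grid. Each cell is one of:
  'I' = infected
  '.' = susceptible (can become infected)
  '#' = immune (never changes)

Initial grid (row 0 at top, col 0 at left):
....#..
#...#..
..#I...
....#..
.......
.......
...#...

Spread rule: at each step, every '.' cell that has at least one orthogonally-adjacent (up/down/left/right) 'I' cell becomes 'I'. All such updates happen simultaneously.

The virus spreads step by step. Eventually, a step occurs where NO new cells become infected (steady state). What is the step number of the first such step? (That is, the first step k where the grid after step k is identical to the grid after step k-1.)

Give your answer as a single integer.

Step 0 (initial): 1 infected
Step 1: +3 new -> 4 infected
Step 2: +5 new -> 9 infected
Step 3: +9 new -> 18 infected
Step 4: +10 new -> 28 infected
Step 5: +9 new -> 37 infected
Step 6: +4 new -> 41 infected
Step 7: +2 new -> 43 infected
Step 8: +0 new -> 43 infected

Answer: 8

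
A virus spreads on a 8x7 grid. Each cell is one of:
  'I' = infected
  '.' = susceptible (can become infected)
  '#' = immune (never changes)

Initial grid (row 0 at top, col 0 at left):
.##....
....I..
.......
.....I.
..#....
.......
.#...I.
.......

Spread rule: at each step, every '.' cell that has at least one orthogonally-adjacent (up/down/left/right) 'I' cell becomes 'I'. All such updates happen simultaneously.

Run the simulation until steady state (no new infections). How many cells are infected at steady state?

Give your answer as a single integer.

Answer: 52

Derivation:
Step 0 (initial): 3 infected
Step 1: +12 new -> 15 infected
Step 2: +14 new -> 29 infected
Step 3: +8 new -> 37 infected
Step 4: +5 new -> 42 infected
Step 5: +6 new -> 48 infected
Step 6: +3 new -> 51 infected
Step 7: +1 new -> 52 infected
Step 8: +0 new -> 52 infected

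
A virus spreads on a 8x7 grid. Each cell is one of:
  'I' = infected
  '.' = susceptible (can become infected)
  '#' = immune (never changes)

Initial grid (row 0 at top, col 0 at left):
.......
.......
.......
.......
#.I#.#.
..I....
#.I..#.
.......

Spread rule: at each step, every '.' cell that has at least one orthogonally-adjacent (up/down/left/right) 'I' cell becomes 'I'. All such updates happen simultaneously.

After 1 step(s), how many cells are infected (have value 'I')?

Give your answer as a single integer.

Step 0 (initial): 3 infected
Step 1: +7 new -> 10 infected

Answer: 10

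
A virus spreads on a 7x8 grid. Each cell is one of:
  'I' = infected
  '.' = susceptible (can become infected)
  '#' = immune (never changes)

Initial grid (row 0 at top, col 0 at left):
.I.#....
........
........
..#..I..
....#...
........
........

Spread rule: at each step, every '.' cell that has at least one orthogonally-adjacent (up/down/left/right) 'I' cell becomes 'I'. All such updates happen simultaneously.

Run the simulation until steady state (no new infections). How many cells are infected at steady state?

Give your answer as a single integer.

Step 0 (initial): 2 infected
Step 1: +7 new -> 9 infected
Step 2: +10 new -> 19 infected
Step 3: +14 new -> 33 infected
Step 4: +10 new -> 43 infected
Step 5: +6 new -> 49 infected
Step 6: +3 new -> 52 infected
Step 7: +1 new -> 53 infected
Step 8: +0 new -> 53 infected

Answer: 53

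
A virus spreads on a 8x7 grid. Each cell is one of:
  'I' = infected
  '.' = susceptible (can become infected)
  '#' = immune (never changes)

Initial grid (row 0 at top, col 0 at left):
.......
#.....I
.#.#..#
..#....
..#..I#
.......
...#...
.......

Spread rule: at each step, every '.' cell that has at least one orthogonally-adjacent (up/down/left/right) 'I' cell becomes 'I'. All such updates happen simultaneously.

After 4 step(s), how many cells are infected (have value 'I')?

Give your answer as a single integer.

Answer: 29

Derivation:
Step 0 (initial): 2 infected
Step 1: +5 new -> 7 infected
Step 2: +9 new -> 16 infected
Step 3: +8 new -> 24 infected
Step 4: +5 new -> 29 infected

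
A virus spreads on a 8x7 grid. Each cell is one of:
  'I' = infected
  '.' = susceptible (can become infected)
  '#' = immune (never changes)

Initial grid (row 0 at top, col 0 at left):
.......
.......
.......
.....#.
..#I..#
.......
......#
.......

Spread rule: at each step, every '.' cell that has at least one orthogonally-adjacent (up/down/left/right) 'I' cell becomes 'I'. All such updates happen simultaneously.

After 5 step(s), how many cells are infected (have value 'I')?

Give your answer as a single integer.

Answer: 43

Derivation:
Step 0 (initial): 1 infected
Step 1: +3 new -> 4 infected
Step 2: +7 new -> 11 infected
Step 3: +9 new -> 20 infected
Step 4: +13 new -> 33 infected
Step 5: +10 new -> 43 infected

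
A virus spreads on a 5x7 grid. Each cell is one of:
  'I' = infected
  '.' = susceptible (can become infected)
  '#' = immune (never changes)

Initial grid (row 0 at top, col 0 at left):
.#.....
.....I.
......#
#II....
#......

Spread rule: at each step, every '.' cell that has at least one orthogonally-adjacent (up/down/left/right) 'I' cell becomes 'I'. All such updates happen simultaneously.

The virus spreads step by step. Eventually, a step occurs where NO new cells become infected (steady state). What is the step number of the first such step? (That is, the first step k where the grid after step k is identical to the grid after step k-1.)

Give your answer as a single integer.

Step 0 (initial): 3 infected
Step 1: +9 new -> 12 infected
Step 2: +11 new -> 23 infected
Step 3: +6 new -> 29 infected
Step 4: +2 new -> 31 infected
Step 5: +0 new -> 31 infected

Answer: 5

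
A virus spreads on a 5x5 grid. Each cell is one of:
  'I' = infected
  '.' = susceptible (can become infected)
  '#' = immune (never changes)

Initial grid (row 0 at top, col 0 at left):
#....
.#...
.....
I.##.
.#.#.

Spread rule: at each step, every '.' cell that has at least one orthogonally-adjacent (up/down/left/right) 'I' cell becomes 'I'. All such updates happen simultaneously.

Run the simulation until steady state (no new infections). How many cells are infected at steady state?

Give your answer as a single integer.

Answer: 18

Derivation:
Step 0 (initial): 1 infected
Step 1: +3 new -> 4 infected
Step 2: +2 new -> 6 infected
Step 3: +1 new -> 7 infected
Step 4: +2 new -> 9 infected
Step 5: +3 new -> 12 infected
Step 6: +4 new -> 16 infected
Step 7: +2 new -> 18 infected
Step 8: +0 new -> 18 infected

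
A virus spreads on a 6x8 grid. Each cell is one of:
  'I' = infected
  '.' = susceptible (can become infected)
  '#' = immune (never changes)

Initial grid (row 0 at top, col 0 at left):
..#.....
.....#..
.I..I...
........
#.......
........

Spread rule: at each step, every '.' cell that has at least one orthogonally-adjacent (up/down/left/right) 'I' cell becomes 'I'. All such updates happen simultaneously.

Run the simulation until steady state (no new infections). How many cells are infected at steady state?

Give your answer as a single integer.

Answer: 45

Derivation:
Step 0 (initial): 2 infected
Step 1: +8 new -> 10 infected
Step 2: +12 new -> 22 infected
Step 3: +11 new -> 33 infected
Step 4: +8 new -> 41 infected
Step 5: +3 new -> 44 infected
Step 6: +1 new -> 45 infected
Step 7: +0 new -> 45 infected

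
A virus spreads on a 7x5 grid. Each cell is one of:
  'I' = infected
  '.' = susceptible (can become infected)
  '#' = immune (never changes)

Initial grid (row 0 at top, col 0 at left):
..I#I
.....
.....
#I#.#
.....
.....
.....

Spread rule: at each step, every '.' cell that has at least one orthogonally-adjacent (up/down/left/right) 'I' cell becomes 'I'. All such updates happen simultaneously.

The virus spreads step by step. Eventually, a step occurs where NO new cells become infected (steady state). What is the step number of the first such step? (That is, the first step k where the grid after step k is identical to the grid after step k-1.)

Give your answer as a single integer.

Step 0 (initial): 3 infected
Step 1: +5 new -> 8 infected
Step 2: +9 new -> 17 infected
Step 3: +6 new -> 23 infected
Step 4: +5 new -> 28 infected
Step 5: +2 new -> 30 infected
Step 6: +1 new -> 31 infected
Step 7: +0 new -> 31 infected

Answer: 7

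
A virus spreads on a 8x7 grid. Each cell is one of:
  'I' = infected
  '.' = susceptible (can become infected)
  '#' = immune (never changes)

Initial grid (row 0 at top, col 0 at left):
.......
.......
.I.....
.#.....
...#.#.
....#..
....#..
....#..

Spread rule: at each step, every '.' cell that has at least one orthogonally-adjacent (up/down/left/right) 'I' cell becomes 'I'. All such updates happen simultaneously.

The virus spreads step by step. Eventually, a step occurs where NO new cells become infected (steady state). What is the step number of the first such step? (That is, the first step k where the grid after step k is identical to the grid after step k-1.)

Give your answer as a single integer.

Step 0 (initial): 1 infected
Step 1: +3 new -> 4 infected
Step 2: +6 new -> 10 infected
Step 3: +7 new -> 17 infected
Step 4: +7 new -> 24 infected
Step 5: +9 new -> 33 infected
Step 6: +7 new -> 40 infected
Step 7: +4 new -> 44 infected
Step 8: +1 new -> 45 infected
Step 9: +2 new -> 47 infected
Step 10: +2 new -> 49 infected
Step 11: +1 new -> 50 infected
Step 12: +0 new -> 50 infected

Answer: 12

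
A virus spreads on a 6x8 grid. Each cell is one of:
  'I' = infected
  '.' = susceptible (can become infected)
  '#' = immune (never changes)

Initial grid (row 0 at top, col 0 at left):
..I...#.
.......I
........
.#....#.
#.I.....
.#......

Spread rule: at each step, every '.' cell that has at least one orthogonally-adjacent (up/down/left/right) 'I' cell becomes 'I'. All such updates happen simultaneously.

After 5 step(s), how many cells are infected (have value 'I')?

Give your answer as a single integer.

Answer: 42

Derivation:
Step 0 (initial): 3 infected
Step 1: +10 new -> 13 infected
Step 2: +11 new -> 24 infected
Step 3: +10 new -> 34 infected
Step 4: +6 new -> 40 infected
Step 5: +2 new -> 42 infected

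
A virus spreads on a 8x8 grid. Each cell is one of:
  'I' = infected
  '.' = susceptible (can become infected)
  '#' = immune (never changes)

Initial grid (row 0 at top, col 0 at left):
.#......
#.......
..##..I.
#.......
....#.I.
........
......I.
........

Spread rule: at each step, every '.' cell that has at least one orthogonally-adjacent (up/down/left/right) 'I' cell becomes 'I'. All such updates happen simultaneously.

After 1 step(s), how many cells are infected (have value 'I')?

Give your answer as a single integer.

Step 0 (initial): 3 infected
Step 1: +10 new -> 13 infected

Answer: 13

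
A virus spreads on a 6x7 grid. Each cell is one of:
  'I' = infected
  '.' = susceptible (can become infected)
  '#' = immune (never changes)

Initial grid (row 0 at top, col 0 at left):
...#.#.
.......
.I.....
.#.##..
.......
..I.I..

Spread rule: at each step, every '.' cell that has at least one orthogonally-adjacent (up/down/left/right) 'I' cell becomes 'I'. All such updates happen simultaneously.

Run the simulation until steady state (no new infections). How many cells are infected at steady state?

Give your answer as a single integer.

Step 0 (initial): 3 infected
Step 1: +8 new -> 11 infected
Step 2: +11 new -> 22 infected
Step 3: +7 new -> 29 infected
Step 4: +3 new -> 32 infected
Step 5: +3 new -> 35 infected
Step 6: +1 new -> 36 infected
Step 7: +1 new -> 37 infected
Step 8: +0 new -> 37 infected

Answer: 37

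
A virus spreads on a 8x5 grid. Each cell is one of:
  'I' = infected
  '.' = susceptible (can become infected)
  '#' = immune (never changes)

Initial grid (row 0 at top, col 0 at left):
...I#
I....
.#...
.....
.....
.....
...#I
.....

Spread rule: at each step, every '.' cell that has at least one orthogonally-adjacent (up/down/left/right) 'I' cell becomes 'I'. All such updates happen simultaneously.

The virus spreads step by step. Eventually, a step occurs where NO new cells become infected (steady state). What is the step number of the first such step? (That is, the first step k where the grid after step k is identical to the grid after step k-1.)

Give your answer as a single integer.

Answer: 6

Derivation:
Step 0 (initial): 3 infected
Step 1: +7 new -> 10 infected
Step 2: +8 new -> 18 infected
Step 3: +9 new -> 27 infected
Step 4: +7 new -> 34 infected
Step 5: +3 new -> 37 infected
Step 6: +0 new -> 37 infected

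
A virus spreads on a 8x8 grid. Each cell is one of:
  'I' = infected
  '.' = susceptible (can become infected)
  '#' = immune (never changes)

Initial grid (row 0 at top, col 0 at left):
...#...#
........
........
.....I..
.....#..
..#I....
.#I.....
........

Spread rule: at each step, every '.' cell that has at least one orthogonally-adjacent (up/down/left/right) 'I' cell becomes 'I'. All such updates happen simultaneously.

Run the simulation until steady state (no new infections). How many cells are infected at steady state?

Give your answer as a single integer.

Step 0 (initial): 3 infected
Step 1: +7 new -> 10 infected
Step 2: +12 new -> 22 infected
Step 3: +12 new -> 34 infected
Step 4: +12 new -> 46 infected
Step 5: +6 new -> 52 infected
Step 6: +4 new -> 56 infected
Step 7: +2 new -> 58 infected
Step 8: +1 new -> 59 infected
Step 9: +0 new -> 59 infected

Answer: 59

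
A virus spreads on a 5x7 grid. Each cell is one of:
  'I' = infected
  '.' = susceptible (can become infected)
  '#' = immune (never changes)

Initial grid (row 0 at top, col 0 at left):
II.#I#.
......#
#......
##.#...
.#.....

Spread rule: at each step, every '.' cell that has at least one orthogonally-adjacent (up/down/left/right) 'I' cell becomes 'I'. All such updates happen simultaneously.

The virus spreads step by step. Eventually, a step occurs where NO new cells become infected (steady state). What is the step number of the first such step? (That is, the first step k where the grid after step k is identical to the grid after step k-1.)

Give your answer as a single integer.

Step 0 (initial): 3 infected
Step 1: +4 new -> 7 infected
Step 2: +5 new -> 12 infected
Step 3: +4 new -> 16 infected
Step 4: +4 new -> 20 infected
Step 5: +4 new -> 24 infected
Step 6: +1 new -> 25 infected
Step 7: +0 new -> 25 infected

Answer: 7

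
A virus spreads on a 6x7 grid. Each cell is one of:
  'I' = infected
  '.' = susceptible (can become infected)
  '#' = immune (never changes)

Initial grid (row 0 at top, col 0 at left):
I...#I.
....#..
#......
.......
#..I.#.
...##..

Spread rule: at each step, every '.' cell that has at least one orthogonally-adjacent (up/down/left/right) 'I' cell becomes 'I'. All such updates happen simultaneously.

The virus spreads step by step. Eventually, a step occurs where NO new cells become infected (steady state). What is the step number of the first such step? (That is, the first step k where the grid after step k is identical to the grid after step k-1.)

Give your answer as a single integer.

Step 0 (initial): 3 infected
Step 1: +7 new -> 10 infected
Step 2: +9 new -> 19 infected
Step 3: +10 new -> 29 infected
Step 4: +3 new -> 32 infected
Step 5: +1 new -> 33 infected
Step 6: +1 new -> 34 infected
Step 7: +1 new -> 35 infected
Step 8: +0 new -> 35 infected

Answer: 8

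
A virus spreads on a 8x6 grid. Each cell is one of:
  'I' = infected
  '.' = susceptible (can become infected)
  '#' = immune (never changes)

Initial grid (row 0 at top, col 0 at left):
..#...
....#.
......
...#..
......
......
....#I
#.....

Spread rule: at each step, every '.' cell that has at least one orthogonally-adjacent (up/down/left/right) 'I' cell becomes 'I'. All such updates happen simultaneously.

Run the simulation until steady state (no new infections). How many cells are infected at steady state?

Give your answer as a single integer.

Answer: 43

Derivation:
Step 0 (initial): 1 infected
Step 1: +2 new -> 3 infected
Step 2: +3 new -> 6 infected
Step 3: +4 new -> 10 infected
Step 4: +6 new -> 16 infected
Step 5: +6 new -> 22 infected
Step 6: +6 new -> 28 infected
Step 7: +6 new -> 34 infected
Step 8: +4 new -> 38 infected
Step 9: +2 new -> 40 infected
Step 10: +2 new -> 42 infected
Step 11: +1 new -> 43 infected
Step 12: +0 new -> 43 infected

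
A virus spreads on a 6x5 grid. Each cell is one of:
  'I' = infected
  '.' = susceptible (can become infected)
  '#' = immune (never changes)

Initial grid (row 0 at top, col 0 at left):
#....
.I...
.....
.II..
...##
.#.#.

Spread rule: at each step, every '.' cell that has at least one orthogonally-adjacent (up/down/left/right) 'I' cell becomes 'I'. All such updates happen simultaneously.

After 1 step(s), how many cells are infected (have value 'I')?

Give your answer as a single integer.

Answer: 12

Derivation:
Step 0 (initial): 3 infected
Step 1: +9 new -> 12 infected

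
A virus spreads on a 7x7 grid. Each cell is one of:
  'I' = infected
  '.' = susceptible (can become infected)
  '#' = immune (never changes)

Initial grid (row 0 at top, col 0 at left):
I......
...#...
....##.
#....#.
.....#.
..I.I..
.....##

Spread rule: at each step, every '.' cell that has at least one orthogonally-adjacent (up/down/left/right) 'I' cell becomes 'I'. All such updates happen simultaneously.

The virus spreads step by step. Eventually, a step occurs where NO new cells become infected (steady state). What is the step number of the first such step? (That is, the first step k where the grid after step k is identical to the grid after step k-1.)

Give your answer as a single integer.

Step 0 (initial): 3 infected
Step 1: +9 new -> 12 infected
Step 2: +11 new -> 23 infected
Step 3: +9 new -> 32 infected
Step 4: +3 new -> 35 infected
Step 5: +3 new -> 38 infected
Step 6: +3 new -> 41 infected
Step 7: +0 new -> 41 infected

Answer: 7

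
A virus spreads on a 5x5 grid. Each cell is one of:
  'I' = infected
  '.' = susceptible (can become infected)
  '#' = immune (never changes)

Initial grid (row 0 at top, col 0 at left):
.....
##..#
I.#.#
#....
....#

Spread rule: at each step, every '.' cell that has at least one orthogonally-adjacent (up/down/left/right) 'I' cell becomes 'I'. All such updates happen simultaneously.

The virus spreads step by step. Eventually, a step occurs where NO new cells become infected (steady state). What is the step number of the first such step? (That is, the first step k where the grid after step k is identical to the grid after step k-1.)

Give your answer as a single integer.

Step 0 (initial): 1 infected
Step 1: +1 new -> 2 infected
Step 2: +1 new -> 3 infected
Step 3: +2 new -> 5 infected
Step 4: +3 new -> 8 infected
Step 5: +3 new -> 11 infected
Step 6: +1 new -> 12 infected
Step 7: +2 new -> 14 infected
Step 8: +2 new -> 16 infected
Step 9: +1 new -> 17 infected
Step 10: +1 new -> 18 infected
Step 11: +0 new -> 18 infected

Answer: 11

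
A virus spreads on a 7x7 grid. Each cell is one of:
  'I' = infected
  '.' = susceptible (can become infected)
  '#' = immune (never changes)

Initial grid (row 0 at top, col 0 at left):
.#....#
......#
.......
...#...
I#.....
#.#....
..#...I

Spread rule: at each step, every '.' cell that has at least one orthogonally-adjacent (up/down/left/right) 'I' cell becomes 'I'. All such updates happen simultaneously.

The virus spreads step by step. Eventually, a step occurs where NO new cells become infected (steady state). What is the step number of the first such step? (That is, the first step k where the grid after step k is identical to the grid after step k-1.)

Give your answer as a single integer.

Step 0 (initial): 2 infected
Step 1: +3 new -> 5 infected
Step 2: +5 new -> 10 infected
Step 3: +7 new -> 17 infected
Step 4: +8 new -> 25 infected
Step 5: +5 new -> 30 infected
Step 6: +4 new -> 34 infected
Step 7: +3 new -> 37 infected
Step 8: +1 new -> 38 infected
Step 9: +0 new -> 38 infected

Answer: 9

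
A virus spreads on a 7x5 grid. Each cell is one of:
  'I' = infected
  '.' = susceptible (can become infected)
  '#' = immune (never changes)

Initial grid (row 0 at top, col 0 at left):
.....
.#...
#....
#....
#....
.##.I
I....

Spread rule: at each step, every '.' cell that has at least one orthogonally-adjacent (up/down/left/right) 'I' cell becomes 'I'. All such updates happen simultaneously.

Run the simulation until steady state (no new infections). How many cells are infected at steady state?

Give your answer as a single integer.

Answer: 29

Derivation:
Step 0 (initial): 2 infected
Step 1: +5 new -> 7 infected
Step 2: +4 new -> 11 infected
Step 3: +3 new -> 14 infected
Step 4: +4 new -> 18 infected
Step 5: +4 new -> 22 infected
Step 6: +3 new -> 25 infected
Step 7: +1 new -> 26 infected
Step 8: +1 new -> 27 infected
Step 9: +1 new -> 28 infected
Step 10: +1 new -> 29 infected
Step 11: +0 new -> 29 infected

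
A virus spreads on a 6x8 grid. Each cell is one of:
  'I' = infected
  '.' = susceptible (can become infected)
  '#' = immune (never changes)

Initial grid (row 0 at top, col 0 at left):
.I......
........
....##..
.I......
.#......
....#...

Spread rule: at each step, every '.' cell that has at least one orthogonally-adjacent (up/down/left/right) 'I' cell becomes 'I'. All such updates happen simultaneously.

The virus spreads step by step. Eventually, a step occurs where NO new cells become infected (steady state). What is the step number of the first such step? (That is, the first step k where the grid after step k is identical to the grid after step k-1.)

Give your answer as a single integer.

Answer: 9

Derivation:
Step 0 (initial): 2 infected
Step 1: +6 new -> 8 infected
Step 2: +8 new -> 16 infected
Step 3: +7 new -> 23 infected
Step 4: +6 new -> 29 infected
Step 5: +4 new -> 33 infected
Step 6: +6 new -> 39 infected
Step 7: +4 new -> 43 infected
Step 8: +1 new -> 44 infected
Step 9: +0 new -> 44 infected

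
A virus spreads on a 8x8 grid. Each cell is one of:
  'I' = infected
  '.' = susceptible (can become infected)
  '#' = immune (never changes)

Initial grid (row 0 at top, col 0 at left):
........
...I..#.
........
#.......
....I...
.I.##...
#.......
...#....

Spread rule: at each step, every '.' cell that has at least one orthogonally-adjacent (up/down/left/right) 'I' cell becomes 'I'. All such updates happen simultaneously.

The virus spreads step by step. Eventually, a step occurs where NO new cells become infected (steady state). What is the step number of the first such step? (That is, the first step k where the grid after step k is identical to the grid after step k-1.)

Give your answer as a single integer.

Answer: 7

Derivation:
Step 0 (initial): 3 infected
Step 1: +11 new -> 14 infected
Step 2: +15 new -> 29 infected
Step 3: +13 new -> 42 infected
Step 4: +9 new -> 51 infected
Step 5: +5 new -> 56 infected
Step 6: +2 new -> 58 infected
Step 7: +0 new -> 58 infected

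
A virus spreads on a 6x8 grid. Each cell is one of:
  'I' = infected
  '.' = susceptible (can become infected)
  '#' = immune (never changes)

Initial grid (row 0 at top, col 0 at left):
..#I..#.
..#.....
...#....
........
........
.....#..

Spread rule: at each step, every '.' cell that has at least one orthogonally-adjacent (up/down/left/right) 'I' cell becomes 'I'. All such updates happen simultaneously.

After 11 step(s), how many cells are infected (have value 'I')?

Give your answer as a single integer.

Answer: 43

Derivation:
Step 0 (initial): 1 infected
Step 1: +2 new -> 3 infected
Step 2: +2 new -> 5 infected
Step 3: +2 new -> 7 infected
Step 4: +3 new -> 10 infected
Step 5: +5 new -> 15 infected
Step 6: +7 new -> 22 infected
Step 7: +6 new -> 28 infected
Step 8: +6 new -> 34 infected
Step 9: +5 new -> 39 infected
Step 10: +3 new -> 42 infected
Step 11: +1 new -> 43 infected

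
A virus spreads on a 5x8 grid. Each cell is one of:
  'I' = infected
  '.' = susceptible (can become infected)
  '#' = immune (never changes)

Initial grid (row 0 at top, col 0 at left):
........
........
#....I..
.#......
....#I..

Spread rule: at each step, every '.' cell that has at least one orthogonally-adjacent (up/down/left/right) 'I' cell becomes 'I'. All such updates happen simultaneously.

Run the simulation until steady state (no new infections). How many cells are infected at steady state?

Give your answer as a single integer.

Answer: 37

Derivation:
Step 0 (initial): 2 infected
Step 1: +5 new -> 7 infected
Step 2: +8 new -> 15 infected
Step 3: +7 new -> 22 infected
Step 4: +6 new -> 28 infected
Step 5: +3 new -> 31 infected
Step 6: +3 new -> 34 infected
Step 7: +2 new -> 36 infected
Step 8: +1 new -> 37 infected
Step 9: +0 new -> 37 infected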